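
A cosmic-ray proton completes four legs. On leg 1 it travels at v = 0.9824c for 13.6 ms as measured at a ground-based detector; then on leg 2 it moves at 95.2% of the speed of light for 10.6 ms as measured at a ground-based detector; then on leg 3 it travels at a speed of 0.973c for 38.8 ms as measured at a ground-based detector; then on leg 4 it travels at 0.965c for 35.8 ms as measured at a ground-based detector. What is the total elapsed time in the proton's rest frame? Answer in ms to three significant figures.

τ = 24.1 ms

Leg 1: γ = 1/√(1 − 0.9824²) = 1/√0.03489 = 5.354; τ_1 = 13.6/5.354 = 2.540 ms.
Leg 2: β = 0.952; γ = 1/√(1 − 0.952²) = 1/√0.09370 = 3.267; τ_2 = 10.6/3.267 = 3.245 ms.
Leg 3: γ = 1/√(1 − 0.973²) = 1/√0.05327 = 4.333; τ_3 = 38.8/4.333 = 8.955 ms.
Leg 4: γ = 1/√(1 − 0.965²) = 1/√0.06878 = 3.813; τ_4 = 35.8/3.813 = 9.389 ms.
Total: 2.540 + 3.245 + 8.955 + 9.389 ms.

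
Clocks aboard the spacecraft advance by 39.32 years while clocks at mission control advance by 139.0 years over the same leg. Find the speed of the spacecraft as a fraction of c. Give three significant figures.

The proper time is measured aboard the spacecraft (both events occur at the spacecraft's location); Δt is measured at mission control. γ = Δt/τ = 139.0/39.32 = 3.535.
β = √(1 − 1/γ²) = √(1 − 0.08002) = √0.9200

v = 0.959c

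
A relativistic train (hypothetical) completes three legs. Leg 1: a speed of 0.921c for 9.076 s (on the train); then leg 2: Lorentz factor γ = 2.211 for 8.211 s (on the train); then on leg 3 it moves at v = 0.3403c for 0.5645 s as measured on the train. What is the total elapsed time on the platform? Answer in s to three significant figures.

Leg 1: γ = 1/√(1 − 0.921²) = 1/√0.1518 = 2.567; Δt_1 = 2.567 × 9.076 = 23.30 s.
Leg 2: γ = 2.211; Δt_2 = 2.211 × 8.211 = 18.15 s.
Leg 3: γ = 1/√(1 − 0.3403²) = 1/√0.8842 = 1.063; Δt_3 = 1.063 × 0.5645 = 0.6003 s.
Total: 23.30 + 18.15 + 0.6003 s.

Δt = 42.1 s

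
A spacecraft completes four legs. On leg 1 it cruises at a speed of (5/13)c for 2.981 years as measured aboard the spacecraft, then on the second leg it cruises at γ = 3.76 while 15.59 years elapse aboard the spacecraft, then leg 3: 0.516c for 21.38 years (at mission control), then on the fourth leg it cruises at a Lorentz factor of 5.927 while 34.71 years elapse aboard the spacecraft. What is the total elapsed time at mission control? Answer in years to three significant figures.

Δt = 289 years

Leg 1: γ = 1/√(1 − (5/13)²) = 13/12 ≈ 1.083; Δt_1 = 1.083 × 2.981 = 3.229 years.
Leg 2: γ = 3.76; Δt_2 = 3.760 × 15.59 = 58.62 years.
Leg 3: 21.38 years is already measured at mission control.
Leg 4: γ = 5.927; Δt_4 = 5.927 × 34.71 = 205.7 years.
Total: 3.229 + 58.62 + 21.38 + 205.7 years.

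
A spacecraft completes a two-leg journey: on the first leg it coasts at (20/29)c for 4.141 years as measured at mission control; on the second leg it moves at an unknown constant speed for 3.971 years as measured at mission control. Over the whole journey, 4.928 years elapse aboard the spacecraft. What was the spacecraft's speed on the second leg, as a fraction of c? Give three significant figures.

β = 0.874

Leg 1: γ = 1/√(1 − (20/29)²) = 29/21 ≈ 1.381; τ_1 = 4.141/1.381 = 2.999 years.
Leg 2: speed unknown; τ_2 = 3.971/γ_2.
Total proper time: 2.999 + τ_2 = 4.928, so τ_2 = 4.928 − 2.999 = 1.929 years.
γ_2 = 3.971/1.929 = 2.058; β = √(1 − 1/γ²) = √0.7639.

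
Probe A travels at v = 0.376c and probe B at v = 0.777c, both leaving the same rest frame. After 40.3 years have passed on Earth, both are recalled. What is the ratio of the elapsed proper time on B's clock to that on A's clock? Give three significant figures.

τ_B/τ_A = 0.679

A: γ = 1/√(1 − 0.376²) = 1/√0.8586 = 1.079. B: γ = 1/√(1 − 0.777²) = 1/√0.3963 = 1.589.
τ_A/τ_B = γ_B/γ_A = 1.589/1.079 = 1.472, so τ_B/τ_A = 0.6794.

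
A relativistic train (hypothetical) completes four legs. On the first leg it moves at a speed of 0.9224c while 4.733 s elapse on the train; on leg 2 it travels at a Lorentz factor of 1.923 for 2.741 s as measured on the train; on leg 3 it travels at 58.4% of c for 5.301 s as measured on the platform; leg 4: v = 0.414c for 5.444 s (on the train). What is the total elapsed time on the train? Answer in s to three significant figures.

τ = 17.2 s

Leg 1: 4.733 s is already measured on the train.
Leg 2: 2.741 s is already measured on the train.
Leg 3: β = 0.584; γ = 1/√(1 − 0.584²) = 1/√0.6589 = 1.232; τ_3 = 5.301/1.232 = 4.303 s.
Leg 4: 5.444 s is already measured on the train.
Total: 4.733 + 2.741 + 4.303 + 5.444 s.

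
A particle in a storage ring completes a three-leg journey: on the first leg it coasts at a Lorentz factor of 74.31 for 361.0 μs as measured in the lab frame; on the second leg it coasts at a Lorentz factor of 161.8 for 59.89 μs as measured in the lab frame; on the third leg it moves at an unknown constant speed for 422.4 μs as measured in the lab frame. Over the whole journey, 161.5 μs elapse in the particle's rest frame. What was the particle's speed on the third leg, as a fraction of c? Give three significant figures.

Leg 1: γ = 74.31; τ_1 = 361.0/74.31 = 4.858 μs.
Leg 2: γ = 161.8; τ_2 = 59.89/161.8 = 0.3701 μs.
Leg 3: speed unknown; τ_3 = 422.4/γ_3.
Total proper time: 4.858 + 0.3701 + τ_3 = 161.5, so τ_3 = 161.5 − 5.228 = 156.3 μs.
γ_3 = 422.4/156.3 = 2.703; β = √(1 − 1/γ²) = √0.8631.

β = 0.929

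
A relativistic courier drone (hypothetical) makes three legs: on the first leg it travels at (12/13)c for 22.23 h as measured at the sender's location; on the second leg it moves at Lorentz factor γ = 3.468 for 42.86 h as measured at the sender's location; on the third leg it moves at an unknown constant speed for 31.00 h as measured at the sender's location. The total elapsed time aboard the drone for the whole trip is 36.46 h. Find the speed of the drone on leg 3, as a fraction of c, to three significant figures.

β = 0.865

Leg 1: γ = 1/√(1 − (12/13)²) = 13/5 = 2.600; τ_1 = 22.23/2.600 = 8.550 h.
Leg 2: γ = 3.468; τ_2 = 42.86/3.468 = 12.36 h.
Leg 3: speed unknown; τ_3 = 31.00/γ_3.
Total proper time: 8.550 + 12.36 + τ_3 = 36.46, so τ_3 = 36.46 − 20.91 = 15.55 h.
γ_3 = 31.00/15.55 = 1.993; β = √(1 − 1/γ²) = √0.7483.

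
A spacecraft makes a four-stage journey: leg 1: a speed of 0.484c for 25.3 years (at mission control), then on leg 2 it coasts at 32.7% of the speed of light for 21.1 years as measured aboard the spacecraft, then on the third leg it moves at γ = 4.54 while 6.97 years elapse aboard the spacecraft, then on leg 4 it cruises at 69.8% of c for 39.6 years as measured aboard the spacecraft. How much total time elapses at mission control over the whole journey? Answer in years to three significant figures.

Leg 1: 25.3 years is already measured at mission control.
Leg 2: β = 0.327; γ = 1/√(1 − 0.327²) = 1/√0.8931 = 1.058; Δt_2 = 1.058 × 21.1 = 22.33 years.
Leg 3: γ = 4.54; Δt_3 = 4.540 × 6.97 = 31.64 years.
Leg 4: β = 0.698; γ = 1/√(1 − 0.698²) = 1/√0.5128 = 1.396; Δt_4 = 1.396 × 39.6 = 55.30 years.
Total: 25.30 + 22.33 + 31.64 + 55.30 years.

Δt = 135 years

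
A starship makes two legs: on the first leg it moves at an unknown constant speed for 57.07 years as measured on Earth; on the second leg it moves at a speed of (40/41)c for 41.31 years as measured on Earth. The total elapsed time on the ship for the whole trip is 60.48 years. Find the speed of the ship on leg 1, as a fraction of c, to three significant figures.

Leg 1: speed unknown; τ_1 = 57.07/γ_1.
Leg 2: γ = 1/√(1 − (40/41)²) = 41/9 ≈ 4.556; τ_2 = 41.31/4.556 = 9.068 years.
Total proper time: τ_1 + 9.068 = 60.48, so τ_1 = 60.48 − 9.068 = 51.41 years.
γ_1 = 57.07/51.41 = 1.110; β = √(1 − 1/γ²) = √0.1885.

β = 0.434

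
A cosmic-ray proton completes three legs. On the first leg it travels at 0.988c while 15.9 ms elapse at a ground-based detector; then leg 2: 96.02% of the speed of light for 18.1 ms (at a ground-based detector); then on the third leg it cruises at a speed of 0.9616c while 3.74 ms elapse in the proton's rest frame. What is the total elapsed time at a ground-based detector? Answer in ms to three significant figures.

Leg 1: 15.9 ms is already measured at a ground-based detector.
Leg 2: 18.1 ms is already measured at a ground-based detector.
Leg 3: γ = 1/√(1 − 0.9616²) = 1/√0.07533 = 3.644; Δt_3 = 3.644 × 3.74 = 13.63 ms.
Total: 15.90 + 18.10 + 13.63 ms.

Δt = 47.6 ms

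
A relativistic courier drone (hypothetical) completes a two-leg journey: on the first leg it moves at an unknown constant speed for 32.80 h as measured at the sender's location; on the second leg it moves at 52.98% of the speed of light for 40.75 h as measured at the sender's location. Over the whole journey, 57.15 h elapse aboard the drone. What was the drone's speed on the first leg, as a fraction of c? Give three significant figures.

Leg 1: speed unknown; τ_1 = 32.80/γ_1.
Leg 2: β = 0.5298; γ = 1/√(1 − 0.5298²) = 1/√0.7193 = 1.179; τ_2 = 40.75/1.179 = 34.56 h.
Total proper time: τ_1 + 34.56 = 57.15, so τ_1 = 57.15 − 34.56 = 22.59 h.
γ_1 = 32.80/22.59 = 1.452; β = √(1 − 1/γ²) = √0.5257.

β = 0.725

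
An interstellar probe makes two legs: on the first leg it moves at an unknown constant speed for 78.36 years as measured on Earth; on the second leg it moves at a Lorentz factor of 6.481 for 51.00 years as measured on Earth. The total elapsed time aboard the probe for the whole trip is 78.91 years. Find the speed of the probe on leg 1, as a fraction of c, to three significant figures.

β = 0.422

Leg 1: speed unknown; τ_1 = 78.36/γ_1.
Leg 2: γ = 6.481; τ_2 = 51.00/6.481 = 7.869 years.
Total proper time: τ_1 + 7.869 = 78.91, so τ_1 = 78.91 − 7.869 = 71.04 years.
γ_1 = 78.36/71.04 = 1.103; β = √(1 − 1/γ²) = √0.1781.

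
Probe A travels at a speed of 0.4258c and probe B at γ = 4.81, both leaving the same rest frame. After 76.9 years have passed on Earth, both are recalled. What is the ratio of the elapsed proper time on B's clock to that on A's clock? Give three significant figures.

A: γ = 1/√(1 − 0.4258²) = 1/√0.8187 = 1.105. B: γ = 4.81.
τ_A/τ_B = γ_B/γ_A = 4.810/1.105 = 4.352, so τ_B/τ_A = 0.2298.

τ_B/τ_A = 0.230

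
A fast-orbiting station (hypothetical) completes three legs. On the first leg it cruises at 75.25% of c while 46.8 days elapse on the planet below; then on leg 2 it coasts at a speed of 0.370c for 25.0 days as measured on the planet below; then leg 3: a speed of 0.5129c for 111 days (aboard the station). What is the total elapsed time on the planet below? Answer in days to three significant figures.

Δt = 201 days

Leg 1: 46.8 days is already measured on the planet below.
Leg 2: 25.0 days is already measured on the planet below.
Leg 3: γ = 1/√(1 − 0.5129²) = 1/√0.7369 = 1.165; Δt_3 = 1.165 × 111 = 129.3 days.
Total: 46.80 + 25.00 + 129.3 days.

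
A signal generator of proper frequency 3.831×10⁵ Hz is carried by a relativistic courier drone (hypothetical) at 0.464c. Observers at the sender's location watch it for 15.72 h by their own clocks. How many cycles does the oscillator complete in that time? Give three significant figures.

N = 1.92×10¹⁰

γ = 1/√(1 − 0.464²) = 1/√0.7847 = 1.129
During 15.72 h of lab time, the oscillator's proper time advances by τ = Δt/γ = 15.72/1.129 = 13.93 h = 5.013×10⁴ s.
N = f × τ = 3.831×10⁵ × 5.013×10⁴ = 1.921×10¹⁰.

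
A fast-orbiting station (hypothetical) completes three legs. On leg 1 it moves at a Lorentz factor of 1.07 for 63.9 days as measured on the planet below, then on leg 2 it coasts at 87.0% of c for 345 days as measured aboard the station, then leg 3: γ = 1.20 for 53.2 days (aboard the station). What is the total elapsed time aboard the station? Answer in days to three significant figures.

τ = 458 days

Leg 1: γ = 1.07; τ_1 = 63.9/1.070 = 59.72 days.
Leg 2: 345 days is already measured aboard the station.
Leg 3: 53.2 days is already measured aboard the station.
Total: 59.72 + 345.0 + 53.20 days.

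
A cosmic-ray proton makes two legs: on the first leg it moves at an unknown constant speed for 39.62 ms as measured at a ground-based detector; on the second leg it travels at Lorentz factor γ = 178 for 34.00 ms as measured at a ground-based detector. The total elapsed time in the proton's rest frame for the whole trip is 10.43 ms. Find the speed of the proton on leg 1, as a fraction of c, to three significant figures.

Leg 1: speed unknown; τ_1 = 39.62/γ_1.
Leg 2: γ = 178; τ_2 = 34.00/178.0 = 0.1910 ms.
Total proper time: τ_1 + 0.1910 = 10.43, so τ_1 = 10.43 − 0.1910 = 10.24 ms.
γ_1 = 39.62/10.24 = 3.870; β = √(1 − 1/γ²) = √0.9332.

β = 0.966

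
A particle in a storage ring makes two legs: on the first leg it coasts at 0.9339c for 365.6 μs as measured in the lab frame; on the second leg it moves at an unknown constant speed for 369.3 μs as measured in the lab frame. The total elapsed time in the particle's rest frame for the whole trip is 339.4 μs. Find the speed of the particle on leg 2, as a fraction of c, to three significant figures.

β = 0.825

Leg 1: γ = 1/√(1 − 0.9339²) = 1/√0.1278 = 2.797; τ_1 = 365.6/2.797 = 130.7 μs.
Leg 2: speed unknown; τ_2 = 369.3/γ_2.
Total proper time: 130.7 + τ_2 = 339.4, so τ_2 = 339.4 − 130.7 = 208.7 μs.
γ_2 = 369.3/208.7 = 1.770; β = √(1 − 1/γ²) = √0.6807.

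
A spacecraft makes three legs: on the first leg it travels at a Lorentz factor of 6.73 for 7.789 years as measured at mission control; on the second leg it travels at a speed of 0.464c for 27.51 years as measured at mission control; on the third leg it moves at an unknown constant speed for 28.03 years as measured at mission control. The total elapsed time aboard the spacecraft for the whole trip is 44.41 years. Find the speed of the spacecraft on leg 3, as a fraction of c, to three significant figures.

Leg 1: γ = 6.73; τ_1 = 7.789/6.730 = 1.157 years.
Leg 2: γ = 1/√(1 − 0.464²) = 1/√0.7847 = 1.129; τ_2 = 27.51/1.129 = 24.37 years.
Leg 3: speed unknown; τ_3 = 28.03/γ_3.
Total proper time: 1.157 + 24.37 + τ_3 = 44.41, so τ_3 = 44.41 − 25.53 = 18.88 years.
γ_3 = 28.03/18.88 = 1.484; β = √(1 − 1/γ²) = √0.5462.

β = 0.739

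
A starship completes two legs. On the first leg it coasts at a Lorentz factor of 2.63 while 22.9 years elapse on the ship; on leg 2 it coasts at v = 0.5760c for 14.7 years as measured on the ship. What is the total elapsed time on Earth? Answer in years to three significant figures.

Δt = 78.2 years

Leg 1: γ = 2.63; Δt_1 = 2.630 × 22.9 = 60.23 years.
Leg 2: γ = 1/√(1 − 0.5760²) = 1/√0.6682 = 1.223; Δt_2 = 1.223 × 14.7 = 17.98 years.
Total: 60.23 + 17.98 years.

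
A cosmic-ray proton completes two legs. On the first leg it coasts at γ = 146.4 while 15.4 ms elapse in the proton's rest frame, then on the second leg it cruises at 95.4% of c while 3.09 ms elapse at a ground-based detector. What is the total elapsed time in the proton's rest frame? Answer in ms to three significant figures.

Leg 1: 15.4 ms is already measured in the proton's rest frame.
Leg 2: β = 0.954; γ = 1/√(1 − 0.954²) = 1/√0.08988 = 3.335; τ_2 = 3.09/3.335 = 0.9264 ms.
Total: 15.40 + 0.9264 ms.

τ = 16.3 ms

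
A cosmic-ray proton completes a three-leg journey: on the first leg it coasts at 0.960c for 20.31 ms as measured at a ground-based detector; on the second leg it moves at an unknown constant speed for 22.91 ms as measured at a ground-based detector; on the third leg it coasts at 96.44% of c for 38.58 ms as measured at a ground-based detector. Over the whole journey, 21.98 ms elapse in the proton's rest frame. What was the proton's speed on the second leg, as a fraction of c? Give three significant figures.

Leg 1: γ = 1/√(1 − 0.960²) = 25/7 ≈ 3.571; τ_1 = 20.31/3.571 = 5.687 ms.
Leg 2: speed unknown; τ_2 = 22.91/γ_2.
Leg 3: β = 0.9644; γ = 1/√(1 − 0.9644²) = 1/√0.06993 = 3.781; τ_3 = 38.58/3.781 = 10.20 ms.
Total proper time: 5.687 + τ_2 + 10.20 = 21.98, so τ_2 = 21.98 − 15.89 = 6.091 ms.
γ_2 = 22.91/6.091 = 3.761; β = √(1 − 1/γ²) = √0.9293.

β = 0.964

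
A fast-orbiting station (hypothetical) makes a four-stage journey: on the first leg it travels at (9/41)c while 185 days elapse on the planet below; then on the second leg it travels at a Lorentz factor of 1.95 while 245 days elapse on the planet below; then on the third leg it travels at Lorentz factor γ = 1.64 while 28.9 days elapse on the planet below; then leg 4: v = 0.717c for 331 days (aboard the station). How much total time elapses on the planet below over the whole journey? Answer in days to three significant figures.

Leg 1: 185 days is already measured on the planet below.
Leg 2: 245 days is already measured on the planet below.
Leg 3: 28.9 days is already measured on the planet below.
Leg 4: γ = 1/√(1 − 0.717²) = 1/√0.4859 = 1.435; Δt_4 = 1.435 × 331 = 474.8 days.
Total: 185.0 + 245.0 + 28.90 + 474.8 days.

Δt = 934 days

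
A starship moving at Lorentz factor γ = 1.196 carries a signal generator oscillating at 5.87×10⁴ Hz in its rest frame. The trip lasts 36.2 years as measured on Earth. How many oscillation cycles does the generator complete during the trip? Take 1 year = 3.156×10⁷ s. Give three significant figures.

γ = 1.196
The oscillator's own cycle count is N = f × τ where τ is the proper time on the ship. τ = Δt/γ = 36.2/1.196 = 30.27 years = 9.552×10⁸ s.
N = 5.87×10⁴ × 9.552×10⁸ = 5.607×10¹³.

N = 5.61×10¹³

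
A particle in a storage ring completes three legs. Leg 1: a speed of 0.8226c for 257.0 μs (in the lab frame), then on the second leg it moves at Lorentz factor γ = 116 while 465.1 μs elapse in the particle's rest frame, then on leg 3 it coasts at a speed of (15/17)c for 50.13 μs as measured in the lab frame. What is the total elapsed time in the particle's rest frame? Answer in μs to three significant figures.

τ = 635 μs

Leg 1: γ = 1/√(1 − 0.8226²) = 1/√0.3233 = 1.759; τ_1 = 257.0/1.759 = 146.1 μs.
Leg 2: 465.1 μs is already measured in the particle's rest frame.
Leg 3: γ = 1/√(1 − (15/17)²) = 17/8 = 2.125; τ_3 = 50.13/2.125 = 23.59 μs.
Total: 146.1 + 465.1 + 23.59 μs.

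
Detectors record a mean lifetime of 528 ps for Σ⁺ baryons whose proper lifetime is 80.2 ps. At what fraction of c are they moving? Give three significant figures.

γ = Δt/τ₀ = 528/80.2 = 6.584
β = √(1 − 1/γ²) = √(1 − 0.02307) = √0.9769

v = 0.988c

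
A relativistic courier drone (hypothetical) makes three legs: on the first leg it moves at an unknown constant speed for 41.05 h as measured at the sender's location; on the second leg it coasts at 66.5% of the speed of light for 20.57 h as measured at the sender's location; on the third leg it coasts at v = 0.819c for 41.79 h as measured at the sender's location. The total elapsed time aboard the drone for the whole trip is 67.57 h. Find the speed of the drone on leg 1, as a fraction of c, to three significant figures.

β = 0.726

Leg 1: speed unknown; τ_1 = 41.05/γ_1.
Leg 2: β = 0.665; γ = 1/√(1 − 0.665²) = 1/√0.5578 = 1.339; τ_2 = 20.57/1.339 = 15.36 h.
Leg 3: γ = 1/√(1 − 0.819²) = 1/√0.3292 = 1.743; τ_3 = 41.79/1.743 = 23.98 h.
Total proper time: τ_1 + 15.36 + 23.98 = 67.57, so τ_1 = 67.57 − 39.34 = 28.23 h.
γ_1 = 41.05/28.23 = 1.454; β = √(1 − 1/γ²) = √0.5271.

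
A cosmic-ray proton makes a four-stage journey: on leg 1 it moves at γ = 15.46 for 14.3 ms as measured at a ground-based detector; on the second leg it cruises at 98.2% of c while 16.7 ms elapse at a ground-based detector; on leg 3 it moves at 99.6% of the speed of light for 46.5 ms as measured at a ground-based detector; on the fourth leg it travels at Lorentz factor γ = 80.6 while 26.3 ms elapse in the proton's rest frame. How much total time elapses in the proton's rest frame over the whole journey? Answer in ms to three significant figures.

τ = 34.5 ms

Leg 1: γ = 15.46; τ_1 = 14.3/15.46 = 0.9250 ms.
Leg 2: β = 0.982; γ = 1/√(1 − 0.982²) = 1/√0.03568 = 5.294; τ_2 = 16.7/5.294 = 3.154 ms.
Leg 3: β = 0.996; γ = 1/√(1 − 0.996²) = 1/√0.007984 = 11.19; τ_3 = 46.5/11.19 = 4.155 ms.
Leg 4: 26.3 ms is already measured in the proton's rest frame.
Total: 0.9250 + 3.154 + 4.155 + 26.30 ms.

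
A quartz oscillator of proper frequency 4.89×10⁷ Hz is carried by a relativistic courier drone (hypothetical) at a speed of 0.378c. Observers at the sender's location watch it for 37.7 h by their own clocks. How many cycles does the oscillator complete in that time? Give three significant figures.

N = 6.14×10¹²

γ = 1/√(1 − 0.378²) = 1/√0.8571 = 1.080
During 37.7 h of lab time, the oscillator's proper time advances by τ = Δt/γ = 37.7/1.080 = 34.90 h = 1.257×10⁵ s.
N = f × τ = 4.89×10⁷ × 1.257×10⁵ = 6.144×10¹².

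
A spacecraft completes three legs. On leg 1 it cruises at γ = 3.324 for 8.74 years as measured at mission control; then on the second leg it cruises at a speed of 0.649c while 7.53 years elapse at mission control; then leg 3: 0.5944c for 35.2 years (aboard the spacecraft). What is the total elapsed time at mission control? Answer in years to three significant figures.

Leg 1: 8.74 years is already measured at mission control.
Leg 2: 7.53 years is already measured at mission control.
Leg 3: γ = 1/√(1 − 0.5944²) = 1/√0.6467 = 1.244; Δt_3 = 1.244 × 35.2 = 43.77 years.
Total: 8.740 + 7.530 + 43.77 years.

Δt = 60.0 years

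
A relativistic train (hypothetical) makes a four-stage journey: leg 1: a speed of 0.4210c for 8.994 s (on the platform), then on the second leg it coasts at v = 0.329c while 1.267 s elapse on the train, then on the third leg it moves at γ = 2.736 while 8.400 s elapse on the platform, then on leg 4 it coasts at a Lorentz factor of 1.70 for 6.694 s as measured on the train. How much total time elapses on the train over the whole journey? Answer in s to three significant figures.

Leg 1: γ = 1/√(1 − 0.4210²) = 1/√0.8228 = 1.102; τ_1 = 8.994/1.102 = 8.158 s.
Leg 2: 1.267 s is already measured on the train.
Leg 3: γ = 2.736; τ_3 = 8.400/2.736 = 3.070 s.
Leg 4: 6.694 s is already measured on the train.
Total: 8.158 + 1.267 + 3.070 + 6.694 s.

τ = 19.2 s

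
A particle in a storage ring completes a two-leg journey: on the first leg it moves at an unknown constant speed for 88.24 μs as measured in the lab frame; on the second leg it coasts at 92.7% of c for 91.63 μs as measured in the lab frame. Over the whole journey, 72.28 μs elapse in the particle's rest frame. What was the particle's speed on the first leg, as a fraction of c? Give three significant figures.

β = 0.903

Leg 1: speed unknown; τ_1 = 88.24/γ_1.
Leg 2: β = 0.927; γ = 1/√(1 − 0.927²) = 1/√0.1407 = 2.666; τ_2 = 91.63/2.666 = 34.37 μs.
Total proper time: τ_1 + 34.37 = 72.28, so τ_1 = 72.28 − 34.37 = 37.91 μs.
γ_1 = 88.24/37.91 = 2.327; β = √(1 − 1/γ²) = √0.8154.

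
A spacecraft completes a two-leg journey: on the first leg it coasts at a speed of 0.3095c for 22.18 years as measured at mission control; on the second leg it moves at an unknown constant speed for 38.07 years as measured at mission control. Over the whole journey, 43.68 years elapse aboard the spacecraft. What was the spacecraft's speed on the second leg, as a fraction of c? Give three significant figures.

Leg 1: γ = 1/√(1 − 0.3095²) = 1/√0.9042 = 1.052; τ_1 = 22.18/1.052 = 21.09 years.
Leg 2: speed unknown; τ_2 = 38.07/γ_2.
Total proper time: 21.09 + τ_2 = 43.68, so τ_2 = 43.68 − 21.09 = 22.59 years.
γ_2 = 38.07/22.59 = 1.685; β = √(1 − 1/γ²) = √0.6479.

β = 0.805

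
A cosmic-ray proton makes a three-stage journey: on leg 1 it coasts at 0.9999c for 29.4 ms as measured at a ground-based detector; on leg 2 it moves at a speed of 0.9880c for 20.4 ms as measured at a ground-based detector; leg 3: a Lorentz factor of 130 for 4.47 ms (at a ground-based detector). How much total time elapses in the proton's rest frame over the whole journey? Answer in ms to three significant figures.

Leg 1: γ = 1/√(1 − 0.9999²) = 1/√2.000×10⁻⁴ = 70.71; τ_1 = 29.4/70.71 = 0.4158 ms.
Leg 2: γ = 1/√(1 − 0.9880²) = 1/√0.02386 = 6.474; τ_2 = 20.4/6.474 = 3.151 ms.
Leg 3: γ = 130; τ_3 = 4.47/130.0 = 0.03438 ms.
Total: 0.4158 + 3.151 + 0.03438 ms.

τ = 3.60 ms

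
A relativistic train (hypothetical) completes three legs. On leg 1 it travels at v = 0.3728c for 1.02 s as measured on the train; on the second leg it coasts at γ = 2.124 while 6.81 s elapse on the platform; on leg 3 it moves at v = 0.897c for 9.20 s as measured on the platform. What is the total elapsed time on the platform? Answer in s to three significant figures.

Δt = 17.1 s

Leg 1: γ = 1/√(1 − 0.3728²) = 1/√0.8610 = 1.078; Δt_1 = 1.078 × 1.02 = 1.099 s.
Leg 2: 6.81 s is already measured on the platform.
Leg 3: 9.20 s is already measured on the platform.
Total: 1.099 + 6.810 + 9.200 s.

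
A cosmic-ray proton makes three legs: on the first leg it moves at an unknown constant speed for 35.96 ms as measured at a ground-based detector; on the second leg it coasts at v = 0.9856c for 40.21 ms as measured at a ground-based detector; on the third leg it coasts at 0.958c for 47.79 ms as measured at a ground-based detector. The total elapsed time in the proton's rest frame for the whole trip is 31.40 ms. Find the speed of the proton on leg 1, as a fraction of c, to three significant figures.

Leg 1: speed unknown; τ_1 = 35.96/γ_1.
Leg 2: γ = 1/√(1 − 0.9856²) = 1/√0.02859 = 5.914; τ_2 = 40.21/5.914 = 6.799 ms.
Leg 3: γ = 1/√(1 − 0.958²) = 1/√0.08224 = 3.487; τ_3 = 47.79/3.487 = 13.70 ms.
Total proper time: τ_1 + 6.799 + 13.70 = 31.40, so τ_1 = 31.40 − 20.50 = 10.90 ms.
γ_1 = 35.96/10.90 = 3.300; β = √(1 − 1/γ²) = √0.9082.

β = 0.953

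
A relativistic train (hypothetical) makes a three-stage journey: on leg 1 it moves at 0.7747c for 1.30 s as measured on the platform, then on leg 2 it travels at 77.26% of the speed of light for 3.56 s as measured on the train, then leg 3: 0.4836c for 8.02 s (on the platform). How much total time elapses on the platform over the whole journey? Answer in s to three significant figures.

Leg 1: 1.30 s is already measured on the platform.
Leg 2: β = 0.7726; γ = 1/√(1 − 0.7726²) = 1/√0.4031 = 1.575; Δt_2 = 1.575 × 3.56 = 5.607 s.
Leg 3: 8.02 s is already measured on the platform.
Total: 1.300 + 5.607 + 8.020 s.

Δt = 14.9 s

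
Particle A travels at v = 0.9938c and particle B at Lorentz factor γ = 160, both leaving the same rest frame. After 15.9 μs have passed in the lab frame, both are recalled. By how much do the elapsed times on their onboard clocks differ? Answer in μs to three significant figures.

A: γ = 1/√(1 − 0.9938²) = 1/√0.01236 = 8.994; τ_A = 15.9/8.994 = 1.768 μs.
B: γ = 160; τ_B = 15.9/160.0 = 0.09937 μs.

|τ_A − τ_B| = 1.67 μs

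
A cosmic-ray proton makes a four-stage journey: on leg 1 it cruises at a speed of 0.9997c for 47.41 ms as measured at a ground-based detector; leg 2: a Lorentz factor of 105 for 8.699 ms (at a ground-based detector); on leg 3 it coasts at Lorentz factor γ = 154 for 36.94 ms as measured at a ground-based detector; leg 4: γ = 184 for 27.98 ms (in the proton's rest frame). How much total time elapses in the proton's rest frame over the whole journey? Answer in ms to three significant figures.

Leg 1: γ = 1/√(1 − 0.9997²) = 1/√5.999×10⁻⁴ = 40.83; τ_1 = 47.41/40.83 = 1.161 ms.
Leg 2: γ = 105; τ_2 = 8.699/105.0 = 0.08285 ms.
Leg 3: γ = 154; τ_3 = 36.94/154.0 = 0.2399 ms.
Leg 4: 27.98 ms is already measured in the proton's rest frame.
Total: 1.161 + 0.08285 + 0.2399 + 27.98 ms.

τ = 29.5 ms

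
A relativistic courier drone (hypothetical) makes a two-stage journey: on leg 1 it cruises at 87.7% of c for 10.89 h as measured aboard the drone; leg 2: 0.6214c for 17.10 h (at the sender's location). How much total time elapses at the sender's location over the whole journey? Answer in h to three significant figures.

Leg 1: β = 0.877; γ = 1/√(1 − 0.877²) = 1/√0.2309 = 2.081; Δt_1 = 2.081 × 10.89 = 22.66 h.
Leg 2: 17.10 h is already measured at the sender's location.
Total: 22.66 + 17.10 h.

Δt = 39.8 h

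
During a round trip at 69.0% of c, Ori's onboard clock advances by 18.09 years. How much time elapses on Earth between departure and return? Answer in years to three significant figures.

Δt = 25.0 years

β = 0.690; γ = 1/√(1 − 0.690²) = 1/√0.5239 = 1.382
Earth-frame duration is the dilated interval: Δt = γτ = 1.382 × 18.09 years.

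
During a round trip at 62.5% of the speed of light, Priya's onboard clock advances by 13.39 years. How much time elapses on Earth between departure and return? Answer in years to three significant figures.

β = 0.625; γ = 1/√(1 − 0.625²) = 1/√0.6094 = 1.281
Earth-frame duration is the dilated interval: Δt = γτ = 1.281 × 13.39 years.

Δt = 17.2 years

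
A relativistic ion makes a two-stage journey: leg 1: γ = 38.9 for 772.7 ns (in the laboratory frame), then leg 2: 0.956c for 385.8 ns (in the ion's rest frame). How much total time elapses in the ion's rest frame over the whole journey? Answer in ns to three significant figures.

Leg 1: γ = 38.9; τ_1 = 772.7/38.90 = 19.86 ns.
Leg 2: 385.8 ns is already measured in the ion's rest frame.
Total: 19.86 + 385.8 ns.

τ = 406 ns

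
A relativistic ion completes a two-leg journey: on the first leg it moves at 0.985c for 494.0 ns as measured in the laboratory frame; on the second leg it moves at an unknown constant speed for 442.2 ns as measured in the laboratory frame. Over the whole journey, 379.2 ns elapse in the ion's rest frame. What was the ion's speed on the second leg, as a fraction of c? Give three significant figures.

Leg 1: γ = 1/√(1 − 0.985²) = 1/√0.02977 = 5.795; τ_1 = 494.0/5.795 = 85.24 ns.
Leg 2: speed unknown; τ_2 = 442.2/γ_2.
Total proper time: 85.24 + τ_2 = 379.2, so τ_2 = 379.2 − 85.24 = 294.0 ns.
γ_2 = 442.2/294.0 = 1.504; β = √(1 − 1/γ²) = √0.5581.

β = 0.747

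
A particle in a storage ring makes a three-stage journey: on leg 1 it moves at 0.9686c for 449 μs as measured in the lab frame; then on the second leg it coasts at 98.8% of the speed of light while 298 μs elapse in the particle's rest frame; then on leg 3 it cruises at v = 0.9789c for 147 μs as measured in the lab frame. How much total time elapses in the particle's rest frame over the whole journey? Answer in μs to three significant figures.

Leg 1: γ = 1/√(1 − 0.9686²) = 1/√0.06181 = 4.022; τ_1 = 449/4.022 = 111.6 μs.
Leg 2: 298 μs is already measured in the particle's rest frame.
Leg 3: γ = 1/√(1 − 0.9789²) = 1/√0.04175 = 4.894; τ_3 = 147/4.894 = 30.04 μs.
Total: 111.6 + 298.0 + 30.04 μs.

τ = 440 μs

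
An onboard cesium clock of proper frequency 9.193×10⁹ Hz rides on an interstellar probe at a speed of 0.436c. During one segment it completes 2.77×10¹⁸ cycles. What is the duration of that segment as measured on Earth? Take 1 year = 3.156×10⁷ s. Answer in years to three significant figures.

Δt = 10.6 years

γ = 1/√(1 − 0.436²) = 1/√0.8099 = 1.111
Proper time for N cycles: τ = N/f = 2.77×10¹⁸/(9.193×10⁹) = 3.013×10⁸ s = 9.547 years.
Lab-frame duration Δt = γτ = 1.111 × 9.547 = 10.61 years.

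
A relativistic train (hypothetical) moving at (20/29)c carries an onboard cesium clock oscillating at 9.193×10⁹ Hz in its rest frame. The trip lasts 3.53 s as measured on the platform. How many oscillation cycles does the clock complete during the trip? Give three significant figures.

N = 2.35×10¹⁰

γ = 1/√(1 − (20/29)²) = 29/21 ≈ 1.381
The oscillator's own cycle count is N = f × τ where τ is the proper time on the train. τ = Δt/γ = 3.53/1.381 = 2.556 s = 2.556×10⁰ s.
N = 9.193×10⁹ × 2.556×10⁰ = 2.350×10¹⁰.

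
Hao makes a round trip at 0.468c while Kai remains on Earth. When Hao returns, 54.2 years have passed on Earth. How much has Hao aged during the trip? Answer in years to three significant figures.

γ = 1/√(1 − 0.468²) = 1/√0.7810 = 1.132
Hao's clock measures proper time along the trip: τ = Δt/γ = 54.2/1.132 years.

τ = 47.9 years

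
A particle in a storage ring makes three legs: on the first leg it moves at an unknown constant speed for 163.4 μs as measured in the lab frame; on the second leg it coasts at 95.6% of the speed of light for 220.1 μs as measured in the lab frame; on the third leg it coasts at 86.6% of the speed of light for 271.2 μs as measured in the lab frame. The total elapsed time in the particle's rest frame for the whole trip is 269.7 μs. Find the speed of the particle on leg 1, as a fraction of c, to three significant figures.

Leg 1: speed unknown; τ_1 = 163.4/γ_1.
Leg 2: β = 0.956; γ = 1/√(1 − 0.956²) = 1/√0.08606 = 3.409; τ_2 = 220.1/3.409 = 64.57 μs.
Leg 3: β = 0.866; γ = 1/√(1 − 0.866²) = 1/√0.2500 = 2.000; τ_3 = 271.2/2.000 = 135.6 μs.
Total proper time: τ_1 + 64.57 + 135.6 = 269.7, so τ_1 = 269.7 − 200.2 = 69.52 μs.
γ_1 = 163.4/69.52 = 2.350; β = √(1 − 1/γ²) = √0.8190.

β = 0.905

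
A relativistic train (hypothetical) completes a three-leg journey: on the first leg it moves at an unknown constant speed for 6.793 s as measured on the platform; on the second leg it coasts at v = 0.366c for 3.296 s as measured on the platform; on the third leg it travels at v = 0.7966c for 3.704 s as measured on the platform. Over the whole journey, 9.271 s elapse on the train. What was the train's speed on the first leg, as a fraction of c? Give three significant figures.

Leg 1: speed unknown; τ_1 = 6.793/γ_1.
Leg 2: γ = 1/√(1 − 0.366²) = 1/√0.8660 = 1.075; τ_2 = 3.296/1.075 = 3.067 s.
Leg 3: γ = 1/√(1 − 0.7966²) = 1/√0.3654 = 1.654; τ_3 = 3.704/1.654 = 2.239 s.
Total proper time: τ_1 + 3.067 + 2.239 = 9.271, so τ_1 = 9.271 − 5.306 = 3.965 s.
γ_1 = 6.793/3.965 = 1.713; β = √(1 − 1/γ²) = √0.6594.

β = 0.812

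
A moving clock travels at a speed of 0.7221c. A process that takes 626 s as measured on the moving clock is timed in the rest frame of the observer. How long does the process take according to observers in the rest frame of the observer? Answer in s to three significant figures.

γ = 1/√(1 − 0.7221²) = 1/√0.4786 = 1.446
The interval measured on the moving clock is the proper time (both events occur at the same place in that frame); the lab-frame interval is Δt = γτ = 1.446 × 626 s.

Δt = 905 s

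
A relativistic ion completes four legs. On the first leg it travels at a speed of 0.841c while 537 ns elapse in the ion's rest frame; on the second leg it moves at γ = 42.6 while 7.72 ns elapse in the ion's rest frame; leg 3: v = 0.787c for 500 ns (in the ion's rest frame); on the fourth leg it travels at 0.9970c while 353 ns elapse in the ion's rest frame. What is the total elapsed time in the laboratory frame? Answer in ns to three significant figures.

Leg 1: γ = 1/√(1 − 0.841²) = 1/√0.2927 = 1.848; Δt_1 = 1.848 × 537 = 992.5 ns.
Leg 2: γ = 42.6; Δt_2 = 42.60 × 7.72 = 328.9 ns.
Leg 3: γ = 1/√(1 − 0.787²) = 1/√0.3806 = 1.621; Δt_3 = 1.621 × 500 = 810.4 ns.
Leg 4: γ = 1/√(1 − 0.9970²) = 1/√0.005991 = 12.92; Δt_4 = 12.92 × 353 = 4561 ns.
Total: 992.5 + 328.9 + 810.4 + 4561 ns.

Δt = 6690 ns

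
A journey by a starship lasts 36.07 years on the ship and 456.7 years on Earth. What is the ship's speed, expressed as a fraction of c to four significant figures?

v = 0.9969c

The proper time is measured on the ship (both events occur at the ship's location); Δt is measured on Earth. γ = Δt/τ = 456.7/36.07 = 12.66.
β = √(1 − 1/γ²) = √(1 − 0.006238) = √0.9938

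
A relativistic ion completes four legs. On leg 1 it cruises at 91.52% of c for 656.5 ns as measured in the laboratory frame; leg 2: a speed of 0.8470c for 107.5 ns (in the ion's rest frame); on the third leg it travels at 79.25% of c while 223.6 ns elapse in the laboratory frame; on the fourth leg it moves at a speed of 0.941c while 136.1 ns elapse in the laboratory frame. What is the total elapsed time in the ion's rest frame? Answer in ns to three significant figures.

Leg 1: β = 0.9152; γ = 1/√(1 − 0.9152²) = 1/√0.1624 = 2.481; τ_1 = 656.5/2.481 = 264.6 ns.
Leg 2: 107.5 ns is already measured in the ion's rest frame.
Leg 3: β = 0.7925; γ = 1/√(1 − 0.7925²) = 1/√0.3719 = 1.640; τ_3 = 223.6/1.640 = 136.4 ns.
Leg 4: γ = 1/√(1 − 0.941²) = 1/√0.1145 = 2.955; τ_4 = 136.1/2.955 = 46.06 ns.
Total: 264.6 + 107.5 + 136.4 + 46.06 ns.

τ = 554 ns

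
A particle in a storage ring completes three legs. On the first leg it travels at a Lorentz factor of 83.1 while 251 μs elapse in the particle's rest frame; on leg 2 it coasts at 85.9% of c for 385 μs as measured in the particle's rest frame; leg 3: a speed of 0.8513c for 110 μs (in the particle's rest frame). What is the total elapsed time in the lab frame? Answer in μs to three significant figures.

Leg 1: γ = 83.1; Δt_1 = 83.10 × 251 = 2.086×10⁴ μs.
Leg 2: β = 0.859; γ = 1/√(1 − 0.859²) = 1/√0.2621 = 1.953; Δt_2 = 1.953 × 385 = 752.0 μs.
Leg 3: γ = 1/√(1 − 0.8513²) = 1/√0.2753 = 1.906; Δt_3 = 1.906 × 110 = 209.7 μs.
Total: 2.086×10⁴ + 752.0 + 209.7 μs.

Δt = 2.18×10⁴ μs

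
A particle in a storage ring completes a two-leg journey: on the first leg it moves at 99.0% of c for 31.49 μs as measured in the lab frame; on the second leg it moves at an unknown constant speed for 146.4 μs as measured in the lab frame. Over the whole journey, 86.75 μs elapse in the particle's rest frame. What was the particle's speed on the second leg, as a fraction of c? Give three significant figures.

β = 0.827

Leg 1: β = 0.990; γ = 1/√(1 − 0.990²) = 1/√0.01990 = 7.089; τ_1 = 31.49/7.089 = 4.442 μs.
Leg 2: speed unknown; τ_2 = 146.4/γ_2.
Total proper time: 4.442 + τ_2 = 86.75, so τ_2 = 86.75 − 4.442 = 82.31 μs.
γ_2 = 146.4/82.31 = 1.779; β = √(1 − 1/γ²) = √0.6839.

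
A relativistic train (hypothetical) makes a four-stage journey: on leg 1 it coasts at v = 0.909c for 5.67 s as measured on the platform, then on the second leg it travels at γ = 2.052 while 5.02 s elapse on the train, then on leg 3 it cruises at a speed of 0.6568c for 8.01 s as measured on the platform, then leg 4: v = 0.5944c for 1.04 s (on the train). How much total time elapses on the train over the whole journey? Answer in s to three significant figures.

τ = 14.5 s

Leg 1: γ = 1/√(1 − 0.909²) = 1/√0.1737 = 2.399; τ_1 = 5.67/2.399 = 2.363 s.
Leg 2: 5.02 s is already measured on the train.
Leg 3: γ = 1/√(1 − 0.6568²) = 1/√0.5686 = 1.326; τ_3 = 8.01/1.326 = 6.040 s.
Leg 4: 1.04 s is already measured on the train.
Total: 2.363 + 5.020 + 6.040 + 1.040 s.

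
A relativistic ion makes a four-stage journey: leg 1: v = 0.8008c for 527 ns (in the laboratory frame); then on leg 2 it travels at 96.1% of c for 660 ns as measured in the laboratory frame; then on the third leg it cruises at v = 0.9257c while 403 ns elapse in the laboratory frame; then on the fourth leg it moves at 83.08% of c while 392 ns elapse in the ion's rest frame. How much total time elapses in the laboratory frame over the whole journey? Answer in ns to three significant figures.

Δt = 2290 ns

Leg 1: 527 ns is already measured in the laboratory frame.
Leg 2: 660 ns is already measured in the laboratory frame.
Leg 3: 403 ns is already measured in the laboratory frame.
Leg 4: β = 0.8308; γ = 1/√(1 − 0.8308²) = 1/√0.3098 = 1.797; Δt_4 = 1.797 × 392 = 704.3 ns.
Total: 527.0 + 660.0 + 403.0 + 704.3 ns.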